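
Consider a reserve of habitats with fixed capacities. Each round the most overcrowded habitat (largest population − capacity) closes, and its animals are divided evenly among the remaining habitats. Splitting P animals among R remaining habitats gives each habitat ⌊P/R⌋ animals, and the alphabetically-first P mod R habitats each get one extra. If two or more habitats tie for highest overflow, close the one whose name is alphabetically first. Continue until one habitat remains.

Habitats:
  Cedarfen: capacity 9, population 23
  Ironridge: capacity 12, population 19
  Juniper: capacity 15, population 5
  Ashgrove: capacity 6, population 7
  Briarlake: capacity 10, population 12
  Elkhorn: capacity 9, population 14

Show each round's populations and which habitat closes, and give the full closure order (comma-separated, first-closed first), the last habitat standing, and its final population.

Round 1: Ashgrove=7 Briarlake=12 Cedarfen=23 Elkhorn=14 Ironridge=19 Juniper=5 → close Cedarfen (overflow 14)
  23÷5 = 4 each, +1 to first 3
Round 2: Ashgrove=12 Briarlake=17 Elkhorn=19 Ironridge=23 Juniper=9 → close Ironridge (overflow 11)
  23÷4 = 5 each, +1 to first 3
Round 3: Ashgrove=18 Briarlake=23 Elkhorn=25 Juniper=14 → close Elkhorn (overflow 16)
  25÷3 = 8 each, +1 to first 1
Round 4: Ashgrove=27 Briarlake=31 Juniper=22 → close Ashgrove (overflow 21)
  27÷2 = 13 each, +1 to first 1
Round 5: Briarlake=45 Juniper=35 → close Briarlake (overflow 35)
  45÷1 = 45 each, +1 to first 0

Closure order: Cedarfen, Ironridge, Elkhorn, Ashgrove, Briarlake
Last habitat: Juniper with 80 animals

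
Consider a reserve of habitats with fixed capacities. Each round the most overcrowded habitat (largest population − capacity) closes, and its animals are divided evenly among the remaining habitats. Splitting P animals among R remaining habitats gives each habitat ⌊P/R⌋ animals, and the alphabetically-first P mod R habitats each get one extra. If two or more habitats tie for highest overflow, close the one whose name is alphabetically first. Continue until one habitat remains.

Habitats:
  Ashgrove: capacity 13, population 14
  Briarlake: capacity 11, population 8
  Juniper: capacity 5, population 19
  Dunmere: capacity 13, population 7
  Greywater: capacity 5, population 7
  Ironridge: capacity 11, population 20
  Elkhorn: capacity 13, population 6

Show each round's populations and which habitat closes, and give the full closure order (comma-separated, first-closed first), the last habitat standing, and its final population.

Round 1: Ashgrove=14 Briarlake=8 Dunmere=7 Elkhorn=6 Greywater=7 Ironridge=20 Juniper=19 → close Juniper (overflow 14)
  19÷6 = 3 each, +1 to first 1
Round 2: Ashgrove=18 Briarlake=11 Dunmere=10 Elkhorn=9 Greywater=10 Ironridge=23 → close Ironridge (overflow 12)
  23÷5 = 4 each, +1 to first 3
Round 3: Ashgrove=23 Briarlake=16 Dunmere=15 Elkhorn=13 Greywater=14 → close Ashgrove (overflow 10)
  23÷4 = 5 each, +1 to first 3
Round 4: Briarlake=22 Dunmere=21 Elkhorn=19 Greywater=19 → close Greywater (overflow 14)
  19÷3 = 6 each, +1 to first 1
Round 5: Briarlake=29 Dunmere=27 Elkhorn=25 → close Briarlake (overflow 18)
  29÷2 = 14 each, +1 to first 1
Round 6: Dunmere=42 Elkhorn=39 → close Dunmere (overflow 29)
  42÷1 = 42 each, +1 to first 0

Closure order: Juniper, Ironridge, Ashgrove, Greywater, Briarlake, Dunmere
Last habitat: Elkhorn with 81 animals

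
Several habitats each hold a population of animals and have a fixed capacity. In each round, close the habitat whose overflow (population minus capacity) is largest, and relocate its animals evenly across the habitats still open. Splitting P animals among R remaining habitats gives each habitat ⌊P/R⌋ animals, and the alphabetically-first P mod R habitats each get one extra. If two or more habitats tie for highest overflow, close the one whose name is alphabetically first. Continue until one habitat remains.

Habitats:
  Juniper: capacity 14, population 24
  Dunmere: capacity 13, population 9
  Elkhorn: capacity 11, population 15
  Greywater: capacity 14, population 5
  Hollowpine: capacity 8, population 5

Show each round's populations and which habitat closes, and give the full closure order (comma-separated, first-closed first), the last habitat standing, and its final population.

Round 1: Dunmere=9 Elkhorn=15 Greywater=5 Hollowpine=5 Juniper=24 → close Juniper (overflow 10)
  24÷4 = 6 each, +1 to first 0
Round 2: Dunmere=15 Elkhorn=21 Greywater=11 Hollowpine=11 → close Elkhorn (overflow 10)
  21÷3 = 7 each, +1 to first 0
Round 3: Dunmere=22 Greywater=18 Hollowpine=18 → close Hollowpine (overflow 10)
  18÷2 = 9 each, +1 to first 0
Round 4: Dunmere=31 Greywater=27 → close Dunmere (overflow 18)
  31÷1 = 31 each, +1 to first 0

Closure order: Juniper, Elkhorn, Hollowpine, Dunmere
Last habitat: Greywater with 58 animals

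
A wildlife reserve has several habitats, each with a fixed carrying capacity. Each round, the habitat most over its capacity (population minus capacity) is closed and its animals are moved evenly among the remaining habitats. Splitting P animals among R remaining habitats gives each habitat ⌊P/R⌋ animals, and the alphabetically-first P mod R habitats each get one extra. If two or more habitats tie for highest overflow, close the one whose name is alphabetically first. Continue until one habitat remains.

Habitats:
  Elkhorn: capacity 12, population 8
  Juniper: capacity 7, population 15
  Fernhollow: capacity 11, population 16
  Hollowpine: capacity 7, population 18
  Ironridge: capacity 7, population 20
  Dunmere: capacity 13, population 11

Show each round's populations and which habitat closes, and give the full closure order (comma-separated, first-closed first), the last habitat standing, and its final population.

Closure order: Ironridge, Hollowpine, Juniper, Fernhollow, Dunmere
Last habitat: Elkhorn with 88 animals

Round 1: Dunmere=11 Elkhorn=8 Fernhollow=16 Hollowpine=18 Ironridge=20 Juniper=15 → close Ironridge (overflow 13)
  20÷5 = 4 each, +1 to first 0
Round 2: Dunmere=15 Elkhorn=12 Fernhollow=20 Hollowpine=22 Juniper=19 → close Hollowpine (overflow 15)
  22÷4 = 5 each, +1 to first 2
Round 3: Dunmere=21 Elkhorn=18 Fernhollow=25 Juniper=24 → close Juniper (overflow 17)
  24÷3 = 8 each, +1 to first 0
Round 4: Dunmere=29 Elkhorn=26 Fernhollow=33 → close Fernhollow (overflow 22)
  33÷2 = 16 each, +1 to first 1
Round 5: Dunmere=46 Elkhorn=42 → close Dunmere (overflow 33)
  46÷1 = 46 each, +1 to first 0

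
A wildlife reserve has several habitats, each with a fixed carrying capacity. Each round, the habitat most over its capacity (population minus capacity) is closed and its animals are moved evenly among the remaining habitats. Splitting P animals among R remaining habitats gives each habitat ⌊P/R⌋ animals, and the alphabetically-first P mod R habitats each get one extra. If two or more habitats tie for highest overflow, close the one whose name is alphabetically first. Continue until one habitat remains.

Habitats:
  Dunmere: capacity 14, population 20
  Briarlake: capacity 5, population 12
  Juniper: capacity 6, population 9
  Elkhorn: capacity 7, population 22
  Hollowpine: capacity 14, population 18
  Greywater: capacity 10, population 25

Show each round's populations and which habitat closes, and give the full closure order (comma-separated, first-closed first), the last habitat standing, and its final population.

Round 1: Briarlake=12 Dunmere=20 Elkhorn=22 Greywater=25 Hollowpine=18 Juniper=9 → close Elkhorn (overflow 15)
  22÷5 = 4 each, +1 to first 2
Round 2: Briarlake=17 Dunmere=25 Greywater=29 Hollowpine=22 Juniper=13 → close Greywater (overflow 19)
  29÷4 = 7 each, +1 to first 1
Round 3: Briarlake=25 Dunmere=32 Hollowpine=29 Juniper=20 → close Briarlake (overflow 20)
  25÷3 = 8 each, +1 to first 1
Round 4: Dunmere=41 Hollowpine=37 Juniper=28 → close Dunmere (overflow 27)
  41÷2 = 20 each, +1 to first 1
Round 5: Hollowpine=58 Juniper=48 → close Hollowpine (overflow 44)
  58÷1 = 58 each, +1 to first 0

Closure order: Elkhorn, Greywater, Briarlake, Dunmere, Hollowpine
Last habitat: Juniper with 106 animals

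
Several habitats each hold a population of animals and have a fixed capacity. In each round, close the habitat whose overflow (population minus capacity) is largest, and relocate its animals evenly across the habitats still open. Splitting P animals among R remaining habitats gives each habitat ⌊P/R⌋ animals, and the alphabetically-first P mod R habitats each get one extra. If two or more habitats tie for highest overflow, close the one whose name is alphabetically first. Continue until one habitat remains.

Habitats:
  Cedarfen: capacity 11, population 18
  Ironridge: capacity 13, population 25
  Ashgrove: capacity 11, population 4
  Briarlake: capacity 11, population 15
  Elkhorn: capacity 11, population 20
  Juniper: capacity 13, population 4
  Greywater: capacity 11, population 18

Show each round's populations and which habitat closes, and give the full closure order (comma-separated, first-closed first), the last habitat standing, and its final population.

Round 1: Ashgrove=4 Briarlake=15 Cedarfen=18 Elkhorn=20 Greywater=18 Ironridge=25 Juniper=4 → close Ironridge (overflow 12)
  25÷6 = 4 each, +1 to first 1
Round 2: Ashgrove=9 Briarlake=19 Cedarfen=22 Elkhorn=24 Greywater=22 Juniper=8 → close Elkhorn (overflow 13)
  24÷5 = 4 each, +1 to first 4
Round 3: Ashgrove=14 Briarlake=24 Cedarfen=27 Greywater=27 Juniper=12 → close Cedarfen (overflow 16)
  27÷4 = 6 each, +1 to first 3
Round 4: Ashgrove=21 Briarlake=31 Greywater=34 Juniper=18 → close Greywater (overflow 23)
  34÷3 = 11 each, +1 to first 1
Round 5: Ashgrove=33 Briarlake=42 Juniper=29 → close Briarlake (overflow 31)
  42÷2 = 21 each, +1 to first 0
Round 6: Ashgrove=54 Juniper=50 → close Ashgrove (overflow 43)
  54÷1 = 54 each, +1 to first 0

Closure order: Ironridge, Elkhorn, Cedarfen, Greywater, Briarlake, Ashgrove
Last habitat: Juniper with 104 animals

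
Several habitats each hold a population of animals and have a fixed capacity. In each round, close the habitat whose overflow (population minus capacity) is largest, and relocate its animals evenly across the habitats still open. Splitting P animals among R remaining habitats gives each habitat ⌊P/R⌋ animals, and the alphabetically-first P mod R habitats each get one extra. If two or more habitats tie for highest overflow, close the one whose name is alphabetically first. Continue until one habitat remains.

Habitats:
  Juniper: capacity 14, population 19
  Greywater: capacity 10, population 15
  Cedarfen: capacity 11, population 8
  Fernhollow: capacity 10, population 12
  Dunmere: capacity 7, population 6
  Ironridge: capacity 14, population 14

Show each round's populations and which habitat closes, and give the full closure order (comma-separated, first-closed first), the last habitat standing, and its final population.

Closure order: Greywater, Juniper, Fernhollow, Dunmere, Ironridge
Last habitat: Cedarfen with 74 animals

Round 1: Cedarfen=8 Dunmere=6 Fernhollow=12 Greywater=15 Ironridge=14 Juniper=19 → close Greywater (overflow 5)
  15÷5 = 3 each, +1 to first 0
Round 2: Cedarfen=11 Dunmere=9 Fernhollow=15 Ironridge=17 Juniper=22 → close Juniper (overflow 8)
  22÷4 = 5 each, +1 to first 2
Round 3: Cedarfen=17 Dunmere=15 Fernhollow=20 Ironridge=22 → close Fernhollow (overflow 10)
  20÷3 = 6 each, +1 to first 2
Round 4: Cedarfen=24 Dunmere=22 Ironridge=28 → close Dunmere (overflow 15)
  22÷2 = 11 each, +1 to first 0
Round 5: Cedarfen=35 Ironridge=39 → close Ironridge (overflow 25)
  39÷1 = 39 each, +1 to first 0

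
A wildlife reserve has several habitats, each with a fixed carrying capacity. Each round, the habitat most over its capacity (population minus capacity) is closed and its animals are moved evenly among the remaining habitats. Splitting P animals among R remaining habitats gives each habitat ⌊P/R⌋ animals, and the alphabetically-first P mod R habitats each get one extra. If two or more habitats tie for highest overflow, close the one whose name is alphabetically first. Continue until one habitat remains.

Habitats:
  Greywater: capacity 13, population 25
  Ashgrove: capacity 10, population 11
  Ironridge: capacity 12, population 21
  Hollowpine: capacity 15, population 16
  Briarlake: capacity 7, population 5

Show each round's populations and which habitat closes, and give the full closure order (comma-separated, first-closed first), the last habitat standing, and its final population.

Round 1: Ashgrove=11 Briarlake=5 Greywater=25 Hollowpine=16 Ironridge=21 → close Greywater (overflow 12)
  25÷4 = 6 each, +1 to first 1
Round 2: Ashgrove=18 Briarlake=11 Hollowpine=22 Ironridge=27 → close Ironridge (overflow 15)
  27÷3 = 9 each, +1 to first 0
Round 3: Ashgrove=27 Briarlake=20 Hollowpine=31 → close Ashgrove (overflow 17)
  27÷2 = 13 each, +1 to first 1
Round 4: Briarlake=34 Hollowpine=44 → close Hollowpine (overflow 29)
  44÷1 = 44 each, +1 to first 0

Closure order: Greywater, Ironridge, Ashgrove, Hollowpine
Last habitat: Briarlake with 78 animals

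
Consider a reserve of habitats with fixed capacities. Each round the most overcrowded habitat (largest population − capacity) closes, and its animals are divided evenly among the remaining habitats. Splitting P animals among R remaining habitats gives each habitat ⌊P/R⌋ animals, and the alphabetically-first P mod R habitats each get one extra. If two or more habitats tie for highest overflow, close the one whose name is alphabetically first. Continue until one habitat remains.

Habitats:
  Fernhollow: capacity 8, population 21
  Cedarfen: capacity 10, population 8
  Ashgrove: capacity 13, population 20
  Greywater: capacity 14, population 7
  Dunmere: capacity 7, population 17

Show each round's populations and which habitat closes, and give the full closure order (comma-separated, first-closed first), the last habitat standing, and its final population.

Round 1: Ashgrove=20 Cedarfen=8 Dunmere=17 Fernhollow=21 Greywater=7 → close Fernhollow (overflow 13)
  21÷4 = 5 each, +1 to first 1
Round 2: Ashgrove=26 Cedarfen=13 Dunmere=22 Greywater=12 → close Dunmere (overflow 15)
  22÷3 = 7 each, +1 to first 1
Round 3: Ashgrove=34 Cedarfen=20 Greywater=19 → close Ashgrove (overflow 21)
  34÷2 = 17 each, +1 to first 0
Round 4: Cedarfen=37 Greywater=36 → close Cedarfen (overflow 27)
  37÷1 = 37 each, +1 to first 0

Closure order: Fernhollow, Dunmere, Ashgrove, Cedarfen
Last habitat: Greywater with 73 animals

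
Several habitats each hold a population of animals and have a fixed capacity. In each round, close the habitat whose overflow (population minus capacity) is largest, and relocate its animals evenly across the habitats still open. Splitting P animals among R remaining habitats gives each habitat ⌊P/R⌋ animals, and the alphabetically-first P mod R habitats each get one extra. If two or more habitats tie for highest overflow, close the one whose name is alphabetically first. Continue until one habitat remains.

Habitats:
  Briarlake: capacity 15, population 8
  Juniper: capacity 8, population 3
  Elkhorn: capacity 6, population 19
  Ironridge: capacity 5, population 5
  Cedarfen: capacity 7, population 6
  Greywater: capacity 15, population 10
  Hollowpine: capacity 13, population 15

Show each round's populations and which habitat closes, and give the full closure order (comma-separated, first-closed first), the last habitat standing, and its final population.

Round 1: Briarlake=8 Cedarfen=6 Elkhorn=19 Greywater=10 Hollowpine=15 Ironridge=5 Juniper=3 → close Elkhorn (overflow 13)
  19÷6 = 3 each, +1 to first 1
Round 2: Briarlake=12 Cedarfen=9 Greywater=13 Hollowpine=18 Ironridge=8 Juniper=6 → close Hollowpine (overflow 5)
  18÷5 = 3 each, +1 to first 3
Round 3: Briarlake=16 Cedarfen=13 Greywater=17 Ironridge=11 Juniper=9 → close Cedarfen (overflow 6)
  13÷4 = 3 each, +1 to first 1
Round 4: Briarlake=20 Greywater=20 Ironridge=14 Juniper=12 → close Ironridge (overflow 9)
  14÷3 = 4 each, +1 to first 2
Round 5: Briarlake=25 Greywater=25 Juniper=16 → close Briarlake (overflow 10)
  25÷2 = 12 each, +1 to first 1
Round 6: Greywater=38 Juniper=28 → close Greywater (overflow 23)
  38÷1 = 38 each, +1 to first 0

Closure order: Elkhorn, Hollowpine, Cedarfen, Ironridge, Briarlake, Greywater
Last habitat: Juniper with 66 animals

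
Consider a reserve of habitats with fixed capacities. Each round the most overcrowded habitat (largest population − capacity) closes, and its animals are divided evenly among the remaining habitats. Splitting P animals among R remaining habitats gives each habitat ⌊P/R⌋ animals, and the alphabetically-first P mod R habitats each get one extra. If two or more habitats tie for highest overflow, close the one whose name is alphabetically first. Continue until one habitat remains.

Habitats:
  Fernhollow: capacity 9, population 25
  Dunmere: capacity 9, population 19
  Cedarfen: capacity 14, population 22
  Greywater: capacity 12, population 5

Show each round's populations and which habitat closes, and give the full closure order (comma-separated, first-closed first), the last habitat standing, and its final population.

Closure order: Fernhollow, Dunmere, Cedarfen
Last habitat: Greywater with 71 animals

Round 1: Cedarfen=22 Dunmere=19 Fernhollow=25 Greywater=5 → close Fernhollow (overflow 16)
  25÷3 = 8 each, +1 to first 1
Round 2: Cedarfen=31 Dunmere=27 Greywater=13 → close Dunmere (overflow 18)
  27÷2 = 13 each, +1 to first 1
Round 3: Cedarfen=45 Greywater=26 → close Cedarfen (overflow 31)
  45÷1 = 45 each, +1 to first 0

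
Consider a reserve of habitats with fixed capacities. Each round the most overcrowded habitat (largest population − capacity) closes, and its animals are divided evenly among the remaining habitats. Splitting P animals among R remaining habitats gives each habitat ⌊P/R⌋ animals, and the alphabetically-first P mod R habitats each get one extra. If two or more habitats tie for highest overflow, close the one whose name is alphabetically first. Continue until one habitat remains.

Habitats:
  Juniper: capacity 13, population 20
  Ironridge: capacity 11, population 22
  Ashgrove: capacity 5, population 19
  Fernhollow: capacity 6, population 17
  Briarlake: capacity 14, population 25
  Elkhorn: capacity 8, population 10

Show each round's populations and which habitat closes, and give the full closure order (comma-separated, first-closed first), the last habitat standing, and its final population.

Closure order: Ashgrove, Briarlake, Fernhollow, Ironridge, Juniper
Last habitat: Elkhorn with 113 animals

Round 1: Ashgrove=19 Briarlake=25 Elkhorn=10 Fernhollow=17 Ironridge=22 Juniper=20 → close Ashgrove (overflow 14)
  19÷5 = 3 each, +1 to first 4
Round 2: Briarlake=29 Elkhorn=14 Fernhollow=21 Ironridge=26 Juniper=23 → close Briarlake (overflow 15)
  29÷4 = 7 each, +1 to first 1
Round 3: Elkhorn=22 Fernhollow=28 Ironridge=33 Juniper=30 → close Fernhollow (overflow 22)
  28÷3 = 9 each, +1 to first 1
Round 4: Elkhorn=32 Ironridge=42 Juniper=39 → close Ironridge (overflow 31)
  42÷2 = 21 each, +1 to first 0
Round 5: Elkhorn=53 Juniper=60 → close Juniper (overflow 47)
  60÷1 = 60 each, +1 to first 0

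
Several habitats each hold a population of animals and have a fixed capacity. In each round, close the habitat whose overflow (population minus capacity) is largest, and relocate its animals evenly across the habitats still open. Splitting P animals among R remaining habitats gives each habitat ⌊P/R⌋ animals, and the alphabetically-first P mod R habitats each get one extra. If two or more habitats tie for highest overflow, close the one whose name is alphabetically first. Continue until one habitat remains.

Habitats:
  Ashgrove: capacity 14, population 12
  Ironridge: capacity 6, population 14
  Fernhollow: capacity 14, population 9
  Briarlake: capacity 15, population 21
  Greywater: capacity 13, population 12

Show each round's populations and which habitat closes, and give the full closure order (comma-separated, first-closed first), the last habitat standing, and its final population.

Round 1: Ashgrove=12 Briarlake=21 Fernhollow=9 Greywater=12 Ironridge=14 → close Ironridge (overflow 8)
  14÷4 = 3 each, +1 to first 2
Round 2: Ashgrove=16 Briarlake=25 Fernhollow=12 Greywater=15 → close Briarlake (overflow 10)
  25÷3 = 8 each, +1 to first 1
Round 3: Ashgrove=25 Fernhollow=20 Greywater=23 → close Ashgrove (overflow 11)
  25÷2 = 12 each, +1 to first 1
Round 4: Fernhollow=33 Greywater=35 → close Greywater (overflow 22)
  35÷1 = 35 each, +1 to first 0

Closure order: Ironridge, Briarlake, Ashgrove, Greywater
Last habitat: Fernhollow with 68 animals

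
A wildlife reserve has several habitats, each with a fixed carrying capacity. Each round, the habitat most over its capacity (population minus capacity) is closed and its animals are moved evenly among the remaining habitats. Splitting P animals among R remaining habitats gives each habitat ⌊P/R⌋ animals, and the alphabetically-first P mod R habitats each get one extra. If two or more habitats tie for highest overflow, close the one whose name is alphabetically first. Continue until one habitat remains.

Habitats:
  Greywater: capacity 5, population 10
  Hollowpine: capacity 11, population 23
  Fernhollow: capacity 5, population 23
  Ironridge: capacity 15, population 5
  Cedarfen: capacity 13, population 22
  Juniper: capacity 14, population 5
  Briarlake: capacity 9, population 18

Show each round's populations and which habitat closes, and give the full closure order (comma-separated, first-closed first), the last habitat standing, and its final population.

Round 1: Briarlake=18 Cedarfen=22 Fernhollow=23 Greywater=10 Hollowpine=23 Ironridge=5 Juniper=5 → close Fernhollow (overflow 18)
  23÷6 = 3 each, +1 to first 5
Round 2: Briarlake=22 Cedarfen=26 Greywater=14 Hollowpine=27 Ironridge=9 Juniper=8 → close Hollowpine (overflow 16)
  27÷5 = 5 each, +1 to first 2
Round 3: Briarlake=28 Cedarfen=32 Greywater=19 Ironridge=14 Juniper=13 → close Briarlake (overflow 19)
  28÷4 = 7 each, +1 to first 0
Round 4: Cedarfen=39 Greywater=26 Ironridge=21 Juniper=20 → close Cedarfen (overflow 26)
  39÷3 = 13 each, +1 to first 0
Round 5: Greywater=39 Ironridge=34 Juniper=33 → close Greywater (overflow 34)
  39÷2 = 19 each, +1 to first 1
Round 6: Ironridge=54 Juniper=52 → close Ironridge (overflow 39)
  54÷1 = 54 each, +1 to first 0

Closure order: Fernhollow, Hollowpine, Briarlake, Cedarfen, Greywater, Ironridge
Last habitat: Juniper with 106 animals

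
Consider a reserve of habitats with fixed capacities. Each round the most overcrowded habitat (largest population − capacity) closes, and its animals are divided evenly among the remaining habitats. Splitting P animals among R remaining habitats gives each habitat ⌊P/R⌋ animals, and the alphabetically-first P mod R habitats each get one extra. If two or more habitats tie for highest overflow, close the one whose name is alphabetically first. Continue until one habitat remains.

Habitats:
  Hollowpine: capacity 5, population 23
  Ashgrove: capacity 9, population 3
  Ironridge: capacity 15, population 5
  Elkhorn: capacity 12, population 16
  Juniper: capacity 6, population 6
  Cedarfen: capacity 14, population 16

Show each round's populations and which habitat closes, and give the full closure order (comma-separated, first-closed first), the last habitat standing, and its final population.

Round 1: Ashgrove=3 Cedarfen=16 Elkhorn=16 Hollowpine=23 Ironridge=5 Juniper=6 → close Hollowpine (overflow 18)
  23÷5 = 4 each, +1 to first 3
Round 2: Ashgrove=8 Cedarfen=21 Elkhorn=21 Ironridge=9 Juniper=10 → close Elkhorn (overflow 9)
  21÷4 = 5 each, +1 to first 1
Round 3: Ashgrove=14 Cedarfen=26 Ironridge=14 Juniper=15 → close Cedarfen (overflow 12)
  26÷3 = 8 each, +1 to first 2
Round 4: Ashgrove=23 Ironridge=23 Juniper=23 → close Juniper (overflow 17)
  23÷2 = 11 each, +1 to first 1
Round 5: Ashgrove=35 Ironridge=34 → close Ashgrove (overflow 26)
  35÷1 = 35 each, +1 to first 0

Closure order: Hollowpine, Elkhorn, Cedarfen, Juniper, Ashgrove
Last habitat: Ironridge with 69 animals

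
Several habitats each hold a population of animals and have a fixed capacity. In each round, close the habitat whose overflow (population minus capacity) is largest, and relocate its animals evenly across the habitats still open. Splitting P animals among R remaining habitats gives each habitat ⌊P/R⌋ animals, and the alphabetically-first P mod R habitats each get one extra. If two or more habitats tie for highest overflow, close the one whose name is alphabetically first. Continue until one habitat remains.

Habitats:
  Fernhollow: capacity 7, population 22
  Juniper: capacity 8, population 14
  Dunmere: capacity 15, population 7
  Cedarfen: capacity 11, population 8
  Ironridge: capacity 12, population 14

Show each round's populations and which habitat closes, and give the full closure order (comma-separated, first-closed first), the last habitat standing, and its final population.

Closure order: Fernhollow, Juniper, Ironridge, Cedarfen
Last habitat: Dunmere with 65 animals

Round 1: Cedarfen=8 Dunmere=7 Fernhollow=22 Ironridge=14 Juniper=14 → close Fernhollow (overflow 15)
  22÷4 = 5 each, +1 to first 2
Round 2: Cedarfen=14 Dunmere=13 Ironridge=19 Juniper=19 → close Juniper (overflow 11)
  19÷3 = 6 each, +1 to first 1
Round 3: Cedarfen=21 Dunmere=19 Ironridge=25 → close Ironridge (overflow 13)
  25÷2 = 12 each, +1 to first 1
Round 4: Cedarfen=34 Dunmere=31 → close Cedarfen (overflow 23)
  34÷1 = 34 each, +1 to first 0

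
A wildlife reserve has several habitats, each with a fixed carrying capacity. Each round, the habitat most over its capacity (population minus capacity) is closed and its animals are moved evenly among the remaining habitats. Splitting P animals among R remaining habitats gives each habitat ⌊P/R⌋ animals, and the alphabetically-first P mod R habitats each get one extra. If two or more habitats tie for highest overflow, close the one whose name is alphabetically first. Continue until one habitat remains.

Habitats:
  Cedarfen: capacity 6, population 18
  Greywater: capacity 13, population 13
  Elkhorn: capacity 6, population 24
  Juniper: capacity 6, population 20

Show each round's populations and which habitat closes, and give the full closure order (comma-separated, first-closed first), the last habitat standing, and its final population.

Closure order: Elkhorn, Juniper, Cedarfen
Last habitat: Greywater with 75 animals

Round 1: Cedarfen=18 Elkhorn=24 Greywater=13 Juniper=20 → close Elkhorn (overflow 18)
  24÷3 = 8 each, +1 to first 0
Round 2: Cedarfen=26 Greywater=21 Juniper=28 → close Juniper (overflow 22)
  28÷2 = 14 each, +1 to first 0
Round 3: Cedarfen=40 Greywater=35 → close Cedarfen (overflow 34)
  40÷1 = 40 each, +1 to first 0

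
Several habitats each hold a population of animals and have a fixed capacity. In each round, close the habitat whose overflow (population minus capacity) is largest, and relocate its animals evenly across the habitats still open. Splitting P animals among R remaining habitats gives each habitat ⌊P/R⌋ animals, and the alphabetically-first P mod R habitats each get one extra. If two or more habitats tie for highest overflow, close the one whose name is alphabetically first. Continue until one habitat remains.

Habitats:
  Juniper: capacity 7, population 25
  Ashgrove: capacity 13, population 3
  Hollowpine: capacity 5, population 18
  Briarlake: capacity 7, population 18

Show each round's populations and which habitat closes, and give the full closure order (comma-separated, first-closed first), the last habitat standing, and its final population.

Round 1: Ashgrove=3 Briarlake=18 Hollowpine=18 Juniper=25 → close Juniper (overflow 18)
  25÷3 = 8 each, +1 to first 1
Round 2: Ashgrove=12 Briarlake=26 Hollowpine=26 → close Hollowpine (overflow 21)
  26÷2 = 13 each, +1 to first 0
Round 3: Ashgrove=25 Briarlake=39 → close Briarlake (overflow 32)
  39÷1 = 39 each, +1 to first 0

Closure order: Juniper, Hollowpine, Briarlake
Last habitat: Ashgrove with 64 animals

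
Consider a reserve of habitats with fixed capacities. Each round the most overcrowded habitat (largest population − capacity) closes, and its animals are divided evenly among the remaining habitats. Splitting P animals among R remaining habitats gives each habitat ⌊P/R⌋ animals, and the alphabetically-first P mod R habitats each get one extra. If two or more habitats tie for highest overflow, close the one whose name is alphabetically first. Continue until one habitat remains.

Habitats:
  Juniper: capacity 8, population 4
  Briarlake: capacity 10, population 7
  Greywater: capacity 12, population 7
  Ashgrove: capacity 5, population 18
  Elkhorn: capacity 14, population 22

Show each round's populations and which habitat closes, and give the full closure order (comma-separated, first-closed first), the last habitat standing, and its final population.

Round 1: Ashgrove=18 Briarlake=7 Elkhorn=22 Greywater=7 Juniper=4 → close Ashgrove (overflow 13)
  18÷4 = 4 each, +1 to first 2
Round 2: Briarlake=12 Elkhorn=27 Greywater=11 Juniper=8 → close Elkhorn (overflow 13)
  27÷3 = 9 each, +1 to first 0
Round 3: Briarlake=21 Greywater=20 Juniper=17 → close Briarlake (overflow 11)
  21÷2 = 10 each, +1 to first 1
Round 4: Greywater=31 Juniper=27 → close Greywater (overflow 19)
  31÷1 = 31 each, +1 to first 0

Closure order: Ashgrove, Elkhorn, Briarlake, Greywater
Last habitat: Juniper with 58 animals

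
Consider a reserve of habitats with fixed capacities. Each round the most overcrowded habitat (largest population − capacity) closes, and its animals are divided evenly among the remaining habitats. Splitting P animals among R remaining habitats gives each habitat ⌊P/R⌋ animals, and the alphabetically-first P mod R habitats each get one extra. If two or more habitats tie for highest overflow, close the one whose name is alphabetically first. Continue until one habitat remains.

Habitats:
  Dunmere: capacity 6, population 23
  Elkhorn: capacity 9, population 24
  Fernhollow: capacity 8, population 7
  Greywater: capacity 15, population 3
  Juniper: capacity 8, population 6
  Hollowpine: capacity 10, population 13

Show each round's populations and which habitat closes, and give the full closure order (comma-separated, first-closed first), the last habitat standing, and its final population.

Round 1: Dunmere=23 Elkhorn=24 Fernhollow=7 Greywater=3 Hollowpine=13 Juniper=6 → close Dunmere (overflow 17)
  23÷5 = 4 each, +1 to first 3
Round 2: Elkhorn=29 Fernhollow=12 Greywater=8 Hollowpine=17 Juniper=10 → close Elkhorn (overflow 20)
  29÷4 = 7 each, +1 to first 1
Round 3: Fernhollow=20 Greywater=15 Hollowpine=24 Juniper=17 → close Hollowpine (overflow 14)
  24÷3 = 8 each, +1 to first 0
Round 4: Fernhollow=28 Greywater=23 Juniper=25 → close Fernhollow (overflow 20)
  28÷2 = 14 each, +1 to first 0
Round 5: Greywater=37 Juniper=39 → close Juniper (overflow 31)
  39÷1 = 39 each, +1 to first 0

Closure order: Dunmere, Elkhorn, Hollowpine, Fernhollow, Juniper
Last habitat: Greywater with 76 animals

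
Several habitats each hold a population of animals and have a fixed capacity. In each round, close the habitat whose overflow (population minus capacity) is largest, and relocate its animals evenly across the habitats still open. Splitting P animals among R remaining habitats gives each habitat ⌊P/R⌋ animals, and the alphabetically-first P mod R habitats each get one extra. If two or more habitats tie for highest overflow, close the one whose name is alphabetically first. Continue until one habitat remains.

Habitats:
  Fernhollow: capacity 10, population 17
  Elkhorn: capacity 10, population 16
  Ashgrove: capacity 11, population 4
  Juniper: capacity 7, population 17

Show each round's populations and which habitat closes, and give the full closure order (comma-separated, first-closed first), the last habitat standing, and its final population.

Round 1: Ashgrove=4 Elkhorn=16 Fernhollow=17 Juniper=17 → close Juniper (overflow 10)
  17÷3 = 5 each, +1 to first 2
Round 2: Ashgrove=10 Elkhorn=22 Fernhollow=22 → close Elkhorn (overflow 12)
  22÷2 = 11 each, +1 to first 0
Round 3: Ashgrove=21 Fernhollow=33 → close Fernhollow (overflow 23)
  33÷1 = 33 each, +1 to first 0

Closure order: Juniper, Elkhorn, Fernhollow
Last habitat: Ashgrove with 54 animals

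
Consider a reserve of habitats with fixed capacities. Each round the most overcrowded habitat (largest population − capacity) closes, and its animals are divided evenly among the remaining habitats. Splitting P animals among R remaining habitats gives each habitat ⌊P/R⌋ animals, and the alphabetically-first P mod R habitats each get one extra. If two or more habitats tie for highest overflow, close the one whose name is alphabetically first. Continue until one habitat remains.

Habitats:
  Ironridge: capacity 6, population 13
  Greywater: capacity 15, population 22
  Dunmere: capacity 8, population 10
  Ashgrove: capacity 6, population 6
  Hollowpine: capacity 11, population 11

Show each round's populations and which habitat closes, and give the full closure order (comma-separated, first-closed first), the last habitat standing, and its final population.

Round 1: Ashgrove=6 Dunmere=10 Greywater=22 Hollowpine=11 Ironridge=13 → close Greywater (overflow 7)
  22÷4 = 5 each, +1 to first 2
Round 2: Ashgrove=12 Dunmere=16 Hollowpine=16 Ironridge=18 → close Ironridge (overflow 12)
  18÷3 = 6 each, +1 to first 0
Round 3: Ashgrove=18 Dunmere=22 Hollowpine=22 → close Dunmere (overflow 14)
  22÷2 = 11 each, +1 to first 0
Round 4: Ashgrove=29 Hollowpine=33 → close Ashgrove (overflow 23)
  29÷1 = 29 each, +1 to first 0

Closure order: Greywater, Ironridge, Dunmere, Ashgrove
Last habitat: Hollowpine with 62 animals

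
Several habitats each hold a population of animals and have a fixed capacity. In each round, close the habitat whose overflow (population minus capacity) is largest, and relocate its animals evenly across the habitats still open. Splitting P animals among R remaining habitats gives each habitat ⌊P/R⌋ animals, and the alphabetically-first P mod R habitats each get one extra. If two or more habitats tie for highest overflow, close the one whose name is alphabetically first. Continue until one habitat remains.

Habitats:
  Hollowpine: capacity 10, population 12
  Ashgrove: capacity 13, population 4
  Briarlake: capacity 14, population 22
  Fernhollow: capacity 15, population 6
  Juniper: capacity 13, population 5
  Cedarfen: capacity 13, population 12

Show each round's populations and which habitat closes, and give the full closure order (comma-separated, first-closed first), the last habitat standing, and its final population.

Closure order: Briarlake, Hollowpine, Cedarfen, Ashgrove, Juniper
Last habitat: Fernhollow with 61 animals

Round 1: Ashgrove=4 Briarlake=22 Cedarfen=12 Fernhollow=6 Hollowpine=12 Juniper=5 → close Briarlake (overflow 8)
  22÷5 = 4 each, +1 to first 2
Round 2: Ashgrove=9 Cedarfen=17 Fernhollow=10 Hollowpine=16 Juniper=9 → close Hollowpine (overflow 6)
  16÷4 = 4 each, +1 to first 0
Round 3: Ashgrove=13 Cedarfen=21 Fernhollow=14 Juniper=13 → close Cedarfen (overflow 8)
  21÷3 = 7 each, +1 to first 0
Round 4: Ashgrove=20 Fernhollow=21 Juniper=20 → close Ashgrove (overflow 7)
  20÷2 = 10 each, +1 to first 0
Round 5: Fernhollow=31 Juniper=30 → close Juniper (overflow 17)
  30÷1 = 30 each, +1 to first 0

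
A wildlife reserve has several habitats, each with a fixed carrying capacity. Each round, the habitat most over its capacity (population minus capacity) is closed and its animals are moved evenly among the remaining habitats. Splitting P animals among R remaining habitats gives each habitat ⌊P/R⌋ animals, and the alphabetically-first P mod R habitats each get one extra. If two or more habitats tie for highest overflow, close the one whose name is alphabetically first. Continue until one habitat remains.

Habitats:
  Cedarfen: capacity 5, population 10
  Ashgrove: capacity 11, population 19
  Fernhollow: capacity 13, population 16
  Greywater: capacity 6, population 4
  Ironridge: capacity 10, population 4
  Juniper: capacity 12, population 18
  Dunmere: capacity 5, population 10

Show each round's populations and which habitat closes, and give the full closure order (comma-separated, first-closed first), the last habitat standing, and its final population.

Closure order: Ashgrove, Cedarfen, Dunmere, Juniper, Fernhollow, Greywater
Last habitat: Ironridge with 81 animals

Round 1: Ashgrove=19 Cedarfen=10 Dunmere=10 Fernhollow=16 Greywater=4 Ironridge=4 Juniper=18 → close Ashgrove (overflow 8)
  19÷6 = 3 each, +1 to first 1
Round 2: Cedarfen=14 Dunmere=13 Fernhollow=19 Greywater=7 Ironridge=7 Juniper=21 → close Cedarfen (overflow 9)
  14÷5 = 2 each, +1 to first 4
Round 3: Dunmere=16 Fernhollow=22 Greywater=10 Ironridge=10 Juniper=23 → close Dunmere (overflow 11)
  16÷4 = 4 each, +1 to first 0
Round 4: Fernhollow=26 Greywater=14 Ironridge=14 Juniper=27 → close Juniper (overflow 15)
  27÷3 = 9 each, +1 to first 0
Round 5: Fernhollow=35 Greywater=23 Ironridge=23 → close Fernhollow (overflow 22)
  35÷2 = 17 each, +1 to first 1
Round 6: Greywater=41 Ironridge=40 → close Greywater (overflow 35)
  41÷1 = 41 each, +1 to first 0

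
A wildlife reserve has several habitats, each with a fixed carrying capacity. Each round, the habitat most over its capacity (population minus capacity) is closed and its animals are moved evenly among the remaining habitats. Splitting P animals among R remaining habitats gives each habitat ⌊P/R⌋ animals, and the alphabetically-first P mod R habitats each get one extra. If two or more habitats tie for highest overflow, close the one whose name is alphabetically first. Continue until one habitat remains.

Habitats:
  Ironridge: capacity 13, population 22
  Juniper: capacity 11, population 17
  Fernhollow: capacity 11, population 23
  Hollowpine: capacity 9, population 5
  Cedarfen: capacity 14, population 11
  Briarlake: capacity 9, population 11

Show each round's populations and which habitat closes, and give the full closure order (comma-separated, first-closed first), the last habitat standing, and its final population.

Round 1: Briarlake=11 Cedarfen=11 Fernhollow=23 Hollowpine=5 Ironridge=22 Juniper=17 → close Fernhollow (overflow 12)
  23÷5 = 4 each, +1 to first 3
Round 2: Briarlake=16 Cedarfen=16 Hollowpine=10 Ironridge=26 Juniper=21 → close Ironridge (overflow 13)
  26÷4 = 6 each, +1 to first 2
Round 3: Briarlake=23 Cedarfen=23 Hollowpine=16 Juniper=27 → close Juniper (overflow 16)
  27÷3 = 9 each, +1 to first 0
Round 4: Briarlake=32 Cedarfen=32 Hollowpine=25 → close Briarlake (overflow 23)
  32÷2 = 16 each, +1 to first 0
Round 5: Cedarfen=48 Hollowpine=41 → close Cedarfen (overflow 34)
  48÷1 = 48 each, +1 to first 0

Closure order: Fernhollow, Ironridge, Juniper, Briarlake, Cedarfen
Last habitat: Hollowpine with 89 animals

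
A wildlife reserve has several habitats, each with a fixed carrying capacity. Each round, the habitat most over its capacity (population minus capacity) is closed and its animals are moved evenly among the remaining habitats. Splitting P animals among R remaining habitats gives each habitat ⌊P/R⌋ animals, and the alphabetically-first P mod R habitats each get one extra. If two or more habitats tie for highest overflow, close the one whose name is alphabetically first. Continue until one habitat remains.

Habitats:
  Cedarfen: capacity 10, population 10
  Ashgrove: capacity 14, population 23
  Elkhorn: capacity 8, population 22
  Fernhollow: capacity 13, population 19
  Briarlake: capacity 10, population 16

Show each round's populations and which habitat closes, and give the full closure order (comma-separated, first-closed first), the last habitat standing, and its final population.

Closure order: Elkhorn, Ashgrove, Briarlake, Fernhollow
Last habitat: Cedarfen with 90 animals

Round 1: Ashgrove=23 Briarlake=16 Cedarfen=10 Elkhorn=22 Fernhollow=19 → close Elkhorn (overflow 14)
  22÷4 = 5 each, +1 to first 2
Round 2: Ashgrove=29 Briarlake=22 Cedarfen=15 Fernhollow=24 → close Ashgrove (overflow 15)
  29÷3 = 9 each, +1 to first 2
Round 3: Briarlake=32 Cedarfen=25 Fernhollow=33 → close Briarlake (overflow 22)
  32÷2 = 16 each, +1 to first 0
Round 4: Cedarfen=41 Fernhollow=49 → close Fernhollow (overflow 36)
  49÷1 = 49 each, +1 to first 0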